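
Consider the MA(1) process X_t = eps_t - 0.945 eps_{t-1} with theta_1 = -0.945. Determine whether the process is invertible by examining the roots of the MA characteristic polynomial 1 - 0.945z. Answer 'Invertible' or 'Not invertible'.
\text{Invertible}

The MA(q) characteristic polynomial is P(z) = 1 - 0.945z.
Invertibility requires all roots to lie outside the unit circle, i.e. |z| > 1 for every root.
This is linear in z: 1 + (-0.945) z = 0  =>  z = -1/(-0.945) = 1.058201,  |z| = 1.058201.
Moduli of all roots: 1.0582.
All moduli strictly greater than 1? Yes.
Verdict: Invertible.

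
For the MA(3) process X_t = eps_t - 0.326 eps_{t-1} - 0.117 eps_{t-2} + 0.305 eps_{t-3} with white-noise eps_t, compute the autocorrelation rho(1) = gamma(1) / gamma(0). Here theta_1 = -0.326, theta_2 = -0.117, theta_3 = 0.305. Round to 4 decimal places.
\rho(1) = -0.2667

For an MA(q) process with theta_0 = 1, the autocovariance is
  gamma(k) = sigma^2 * sum_{i=0..q-k} theta_i * theta_{i+k},
and rho(k) = gamma(k) / gamma(0). Sigma^2 cancels.
  numerator   = (1)*(-0.326) + (-0.326)*(-0.117) + (-0.117)*(0.305) = -0.323543.
  denominator = (1)^2 + (-0.326)^2 + (-0.117)^2 + (0.305)^2 = 1.21299.
  rho(1) = -0.323543 / 1.21299 = -0.2667.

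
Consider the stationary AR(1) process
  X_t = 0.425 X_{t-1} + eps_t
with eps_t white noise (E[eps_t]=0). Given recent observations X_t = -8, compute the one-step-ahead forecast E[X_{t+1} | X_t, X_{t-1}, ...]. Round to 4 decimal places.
E[X_{t+1} \mid \mathcal F_t] = -3.4000

For an AR(p) model X_t = c + sum_i phi_i X_{t-i} + eps_t, the
one-step-ahead conditional mean is
  E[X_{t+1} | X_t, ...] = c + sum_i phi_i X_{t+1-i}.
Substitute known values:
  E[X_{t+1} | ...] = (0.425) * (-8)
                   = -3.4000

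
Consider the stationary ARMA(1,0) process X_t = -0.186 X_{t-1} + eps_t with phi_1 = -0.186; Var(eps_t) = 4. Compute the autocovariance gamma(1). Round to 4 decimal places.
\gamma(1) = -0.7707

Multiply the model equation by X_{t-k} and take expectations. With theta_0 = psi_0 = 1 and psi_j the MA(infinity) weights, this gives
  gamma(k) - sum_i phi_i gamma(k-i) = c_k,
  c_k = sigma^2 * sum_{j=k..q} theta_j psi_{j-k}   (c_k = 0 for k > q),
using gamma(-m) = gamma(m).
Pure AR (q = 0): c_0 = sigma^2 = 4, c_k = 0 for k >= 1.
Equations for k = 0 and k = 1 (AR order 1):
  gamma(0) = phi_1 gamma(1) + c_0
  gamma(1) = phi_1 gamma(0) + c_1
Substituting the second into the first: gamma(0) (1 - phi_1^2) = c_0 + phi_1 c_1, so
  gamma(0) = c_0 / (1 - phi_1^2) = 4 / (1 - (-0.186)^2) = 4 / 0.965404 = 4.143343.
  gamma(1) = phi_1 gamma(0) = (-0.186)(4.143343) = -0.770662.
Therefore gamma(1) = -0.7707 (to 4 decimal places).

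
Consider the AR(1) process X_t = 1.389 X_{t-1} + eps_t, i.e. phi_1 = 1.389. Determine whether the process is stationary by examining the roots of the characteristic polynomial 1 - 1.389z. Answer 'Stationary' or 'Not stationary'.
\text{Not stationary}

The AR(p) characteristic polynomial is P(z) = 1 - 1.389z.
Stationarity requires all roots to lie outside the unit circle, i.e. |z| > 1 for every root.
This is linear in z: 1 + (-1.389) z = 0  =>  z = -1/(-1.389) = 0.719942,  |z| = 0.719942.
Moduli of all roots: 0.7199.
All moduli strictly greater than 1? No.
Verdict: Not stationary.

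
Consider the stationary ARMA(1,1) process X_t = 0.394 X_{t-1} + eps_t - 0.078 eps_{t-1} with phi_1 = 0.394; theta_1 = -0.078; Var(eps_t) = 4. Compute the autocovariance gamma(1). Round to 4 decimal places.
\gamma(1) = 1.4503

Multiply the model equation by X_{t-k} and take expectations. With theta_0 = psi_0 = 1 and psi_j the MA(infinity) weights, this gives
  gamma(k) - sum_i phi_i gamma(k-i) = c_k,
  c_k = sigma^2 * sum_{j=k..q} theta_j psi_{j-k}   (c_k = 0 for k > q),
using gamma(-m) = gamma(m).
psi-weights needed (psi_j = theta_j + sum_i phi_i psi_{j-i}):
  psi_1 = theta_1 + phi_1 = -0.078 + (0.394) = 0.316
Right-hand sides:
  c_0 = sigma^2 (1 + theta_1 psi_1) = 4 * (1 + (-0.078)(0.316)) = 4 * 0.975352 = 3.901408
  c_1 = sigma^2 theta_1 = 4 * (-0.078) = -0.312
  c_2 = 0
Equations for k = 0 and k = 1 (AR order 1):
  gamma(0) = phi_1 gamma(1) + c_0
  gamma(1) = phi_1 gamma(0) + c_1
Substituting the second into the first: gamma(0) (1 - phi_1^2) = c_0 + phi_1 c_1, so
  gamma(0) = (c_0 + phi_1 c_1) / (1 - phi_1^2) = (3.901408 + (0.394)(-0.312)) / (1 - (0.394)^2) = 3.77848 / 0.844764 = 4.472823.
  gamma(1) = phi_1 gamma(0) + c_1 = (0.394)(4.472823) + (-0.312) = 1.450292.
Therefore gamma(1) = 1.4503 (to 4 decimal places).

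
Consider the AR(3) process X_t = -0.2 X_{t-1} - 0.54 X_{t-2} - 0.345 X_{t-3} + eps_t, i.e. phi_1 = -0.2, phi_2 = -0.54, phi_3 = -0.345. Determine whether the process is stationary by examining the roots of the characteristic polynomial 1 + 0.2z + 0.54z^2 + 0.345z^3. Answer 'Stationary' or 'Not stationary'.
\text{Stationary}

The AR(p) characteristic polynomial is P(z) = 1 + 0.2z + 0.54z^2 + 0.345z^3.
Stationarity requires all roots to lie outside the unit circle, i.e. |z| > 1 for every root.
Degree 3: look for a simple real root z0 first, then factor out (1 - z/z0) and solve the remaining quadratic.
Testing z0 = -2: P(-2) = 1 + (0.2)(-2) + (0.54)(-2)^2 + (0.345)(-2)^3
  = 1 + (-0.4) + (2.16) + (-2.76) = 0.  So z_0 = -2 is a root, |z_0| = 2.
Divide out the factor (1 + 0.5 z) = (1 - z/z0) (since 1/z0 = -0.5):
  P(z) = (1 + 0.5 z)(1 + (-0.3) z + (0.69) z^2)
  [check: z-coef -0.3 - (-0.5) = 0.2; z^2-coef 0.69 - (-0.5)(-0.3) = 0.54; z^3-coef -(-0.5)(0.69) = 0.345.]
Remaining roots from the quadratic factor 1 + (-0.3) z + (0.69) z^2:
  Set 1 + (-0.3) z + (0.69) z^2 = 0, i.e. a z^2 + b z + c = 0 with a = 0.69, b = -0.3, c = 1.
  Discriminant D = b^2 - 4ac = (-0.3)^2 - 4*(0.69)*1 = 0.09 - (2.76) = -2.67.
  D < 0, so the roots are the complex-conjugate pair z = (-b +/- i sqrt(-D)) / (2a) = 0.2174 +/- 1.1841i.
  For a conjugate pair |z|^2 = z * conj(z) = (product of roots) = c/a = 1/(0.69) = 1.449275, so |z| = sqrt(1.449275) = 1.2039 for both roots.
Moduli of all roots: 2.0000, 1.2039, 1.2039.
All moduli strictly greater than 1? Yes.
Verdict: Stationary.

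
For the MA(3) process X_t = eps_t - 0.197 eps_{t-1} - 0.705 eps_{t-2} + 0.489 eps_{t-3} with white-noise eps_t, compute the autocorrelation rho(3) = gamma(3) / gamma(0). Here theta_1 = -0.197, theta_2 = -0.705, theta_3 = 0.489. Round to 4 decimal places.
\rho(3) = 0.2755

For an MA(q) process with theta_0 = 1, the autocovariance is
  gamma(k) = sigma^2 * sum_{i=0..q-k} theta_i * theta_{i+k},
and rho(k) = gamma(k) / gamma(0). Sigma^2 cancels.
  numerator   = (1)*(0.489) = 0.489.
  denominator = (1)^2 + (-0.197)^2 + (-0.705)^2 + (0.489)^2 = 1.774955.
  rho(3) = 0.489 / 1.774955 = 0.2755.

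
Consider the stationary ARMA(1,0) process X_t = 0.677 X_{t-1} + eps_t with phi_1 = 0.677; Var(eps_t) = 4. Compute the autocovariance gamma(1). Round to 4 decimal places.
\gamma(1) = 4.9993

Multiply the model equation by X_{t-k} and take expectations. With theta_0 = psi_0 = 1 and psi_j the MA(infinity) weights, this gives
  gamma(k) - sum_i phi_i gamma(k-i) = c_k,
  c_k = sigma^2 * sum_{j=k..q} theta_j psi_{j-k}   (c_k = 0 for k > q),
using gamma(-m) = gamma(m).
Pure AR (q = 0): c_0 = sigma^2 = 4, c_k = 0 for k >= 1.
Equations for k = 0 and k = 1 (AR order 1):
  gamma(0) = phi_1 gamma(1) + c_0
  gamma(1) = phi_1 gamma(0) + c_1
Substituting the second into the first: gamma(0) (1 - phi_1^2) = c_0 + phi_1 c_1, so
  gamma(0) = c_0 / (1 - phi_1^2) = 4 / (1 - (0.677)^2) = 4 / 0.541671 = 7.384556.
  gamma(1) = phi_1 gamma(0) = (0.677)(7.384556) = 4.999345.
Therefore gamma(1) = 4.9993 (to 4 decimal places).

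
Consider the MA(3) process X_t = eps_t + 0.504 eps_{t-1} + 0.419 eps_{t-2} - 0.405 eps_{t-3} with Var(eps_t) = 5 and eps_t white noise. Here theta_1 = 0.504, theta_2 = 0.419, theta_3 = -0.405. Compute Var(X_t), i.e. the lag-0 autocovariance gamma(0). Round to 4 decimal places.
\gamma(0) = 7.9680

For an MA(q) process X_t = eps_t + sum_i theta_i eps_{t-i} with
Var(eps_t) = sigma^2, the variance is
  gamma(0) = sigma^2 * (1 + sum_i theta_i^2).
  sum_i theta_i^2 = (0.504)^2 + (0.419)^2 + (-0.405)^2 = 0.254016 + 0.175561 + 0.164025 = 0.593602.
  gamma(0) = 5 * (1 + 0.593602) = 5 * 1.593602 = 7.96801, which rounds to 7.9680.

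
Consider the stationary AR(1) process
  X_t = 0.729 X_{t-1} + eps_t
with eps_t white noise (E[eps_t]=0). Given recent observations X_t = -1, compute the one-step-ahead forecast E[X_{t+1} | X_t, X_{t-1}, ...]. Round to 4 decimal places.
E[X_{t+1} \mid \mathcal F_t] = -0.7290

For an AR(p) model X_t = c + sum_i phi_i X_{t-i} + eps_t, the
one-step-ahead conditional mean is
  E[X_{t+1} | X_t, ...] = c + sum_i phi_i X_{t+1-i}.
Substitute known values:
  E[X_{t+1} | ...] = (0.729) * (-1)
                   = -0.7290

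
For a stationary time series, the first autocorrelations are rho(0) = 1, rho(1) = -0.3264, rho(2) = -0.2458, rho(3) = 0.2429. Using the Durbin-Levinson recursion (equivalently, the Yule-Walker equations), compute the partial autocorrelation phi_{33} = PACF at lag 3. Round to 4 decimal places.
\phi_{33} = 0.0031

The PACF at lag k is phi_{kk}, the last component of the solution
to the Yule-Walker system G_k phi = r_k where
  (G_k)_{ij} = rho(|i - j|), (r_k)_i = rho(i), i,j = 1..k.
Equivalently, Durbin-Levinson gives phi_{kk} iteratively:
  phi_{11} = rho(1)
  phi_{kk} = [rho(k) - sum_{j=1..k-1} phi_{k-1,j} rho(k-j)]
            / [1 - sum_{j=1..k-1} phi_{k-1,j} rho(j)],
  phi_{k,j} = phi_{k-1,j} - phi_{kk} phi_{k-1,k-j},  j = 1..k-1.
Step k = 1:
  phi_11 = rho(1) = -0.3264.
Step k = 2:
  phi_22 = [rho(2) - phi_11 rho(1)] / [1 - phi_11 rho(1)] = [-0.2458 - (-0.3264)(-0.3264)] / [1 - (-0.3264)(-0.3264)]
         = -0.35233696 / 0.89346304 = -0.39435.
  Update: phi_21 = phi_11 - phi_22 phi_11 = -0.3264 - (-0.39435)(-0.3264) = -0.455116.
Step k = 3:
  phi_33 = [rho(3) - phi_21 rho(2) - phi_22 rho(1)] / [1 - phi_21 rho(1) - phi_22 rho(2)]
    numerator   = 0.2429 - (-0.455116)(-0.2458) - (-0.39435)(-0.3264) = 0.00231677
    denominator = 1 - (-0.455116)(-0.3264) - (-0.39435)(-0.2458) = 0.75451903
  phi_33 = 0.00231677 / 0.75451903 = 0.0031.
Therefore phi_{33} = 0.0031.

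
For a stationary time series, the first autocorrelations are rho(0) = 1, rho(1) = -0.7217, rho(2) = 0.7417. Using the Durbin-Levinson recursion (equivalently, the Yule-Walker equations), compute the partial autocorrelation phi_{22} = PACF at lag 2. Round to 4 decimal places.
\phi_{22} = 0.4609

The PACF at lag k is phi_{kk}, the last component of the solution
to the Yule-Walker system G_k phi = r_k where
  (G_k)_{ij} = rho(|i - j|), (r_k)_i = rho(i), i,j = 1..k.
Equivalently, Durbin-Levinson gives phi_{kk} iteratively:
  phi_{11} = rho(1)
  phi_{kk} = [rho(k) - sum_{j=1..k-1} phi_{k-1,j} rho(k-j)]
            / [1 - sum_{j=1..k-1} phi_{k-1,j} rho(j)],
  phi_{k,j} = phi_{k-1,j} - phi_{kk} phi_{k-1,k-j},  j = 1..k-1.
Step k = 1:
  phi_11 = rho(1) = -0.7217.
Step k = 2:
  phi_22 = [rho(2) - phi_11 rho(1)] / [1 - phi_11 rho(1)] = [0.7417 - (-0.7217)(-0.7217)] / [1 - (-0.7217)(-0.7217)]
         = 0.22084911 / 0.47914911 = 0.4609.
Therefore phi_{22} = 0.4609.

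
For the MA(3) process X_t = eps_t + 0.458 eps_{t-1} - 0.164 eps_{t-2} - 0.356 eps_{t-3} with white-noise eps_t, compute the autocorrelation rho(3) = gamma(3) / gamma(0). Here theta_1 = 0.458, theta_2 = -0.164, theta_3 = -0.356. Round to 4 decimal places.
\rho(3) = -0.2611

For an MA(q) process with theta_0 = 1, the autocovariance is
  gamma(k) = sigma^2 * sum_{i=0..q-k} theta_i * theta_{i+k},
and rho(k) = gamma(k) / gamma(0). Sigma^2 cancels.
  numerator   = (1)*(-0.356) = -0.356.
  denominator = (1)^2 + (0.458)^2 + (-0.164)^2 + (-0.356)^2 = 1.363396.
  rho(3) = -0.356 / 1.363396 = -0.2611.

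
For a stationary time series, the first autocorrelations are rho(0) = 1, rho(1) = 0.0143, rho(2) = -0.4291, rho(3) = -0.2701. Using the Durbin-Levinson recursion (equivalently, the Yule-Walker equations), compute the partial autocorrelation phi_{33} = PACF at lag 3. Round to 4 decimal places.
\phi_{33} = -0.3129

The PACF at lag k is phi_{kk}, the last component of the solution
to the Yule-Walker system G_k phi = r_k where
  (G_k)_{ij} = rho(|i - j|), (r_k)_i = rho(i), i,j = 1..k.
Equivalently, Durbin-Levinson gives phi_{kk} iteratively:
  phi_{11} = rho(1)
  phi_{kk} = [rho(k) - sum_{j=1..k-1} phi_{k-1,j} rho(k-j)]
            / [1 - sum_{j=1..k-1} phi_{k-1,j} rho(j)],
  phi_{k,j} = phi_{k-1,j} - phi_{kk} phi_{k-1,k-j},  j = 1..k-1.
Step k = 1:
  phi_11 = rho(1) = 0.0143.
Step k = 2:
  phi_22 = [rho(2) - phi_11 rho(1)] / [1 - phi_11 rho(1)] = [-0.4291 - (0.0143)(0.0143)] / [1 - (0.0143)(0.0143)]
         = -0.42930449 / 0.99979551 = -0.429392.
  Update: phi_21 = phi_11 - phi_22 phi_11 = 0.0143 - (-0.429392)(0.0143) = 0.02044.
Step k = 3:
  phi_33 = [rho(3) - phi_21 rho(2) - phi_22 rho(1)] / [1 - phi_21 rho(1) - phi_22 rho(2)]
    numerator   = -0.2701 - (0.02044)(-0.4291) - (-0.429392)(0.0143) = -0.25518875
    denominator = 1 - (0.02044)(0.0143) - (-0.429392)(-0.4291) = 0.81545547
  phi_33 = -0.25518875 / 0.81545547 = -0.3129.
Therefore phi_{33} = -0.3129.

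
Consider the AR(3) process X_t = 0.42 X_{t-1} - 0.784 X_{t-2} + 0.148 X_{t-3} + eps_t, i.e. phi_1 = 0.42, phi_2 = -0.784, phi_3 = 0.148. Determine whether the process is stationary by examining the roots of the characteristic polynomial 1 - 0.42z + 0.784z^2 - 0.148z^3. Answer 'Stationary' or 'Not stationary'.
\text{Stationary}

The AR(p) characteristic polynomial is P(z) = 1 - 0.42z + 0.784z^2 - 0.148z^3.
Stationarity requires all roots to lie outside the unit circle, i.e. |z| > 1 for every root.
Degree 3: look for a simple real root z0 first, then factor out (1 - z/z0) and solve the remaining quadratic.
Testing z0 = 5: P(5) = 1 + (-0.42)(5) + (0.784)(5)^2 + (-0.148)(5)^3
  = 1 + (-2.1) + (19.6) + (-18.5) = 0.  So z_0 = 5 is a root, |z_0| = 5.
Divide out the factor (1 - 0.2 z) = (1 - z/z0) (since 1/z0 = 0.2):
  P(z) = (1 - 0.2 z)(1 + (-0.22) z + (0.74) z^2)
  [check: z-coef -0.22 - (0.2) = -0.42; z^2-coef 0.74 - (0.2)(-0.22) = 0.784; z^3-coef -(0.2)(0.74) = -0.148.]
Remaining roots from the quadratic factor 1 + (-0.22) z + (0.74) z^2:
  Set 1 + (-0.22) z + (0.74) z^2 = 0, i.e. a z^2 + b z + c = 0 with a = 0.74, b = -0.22, c = 1.
  Discriminant D = b^2 - 4ac = (-0.22)^2 - 4*(0.74)*1 = 0.0484 - (2.96) = -2.9116.
  D < 0, so the roots are the complex-conjugate pair z = (-b +/- i sqrt(-D)) / (2a) = 0.1486 +/- 1.1529i.
  For a conjugate pair |z|^2 = z * conj(z) = (product of roots) = c/a = 1/(0.74) = 1.351351, so |z| = sqrt(1.351351) = 1.1625 for both roots.
Moduli of all roots: 5.0000, 1.1625, 1.1625.
All moduli strictly greater than 1? Yes.
Verdict: Stationary.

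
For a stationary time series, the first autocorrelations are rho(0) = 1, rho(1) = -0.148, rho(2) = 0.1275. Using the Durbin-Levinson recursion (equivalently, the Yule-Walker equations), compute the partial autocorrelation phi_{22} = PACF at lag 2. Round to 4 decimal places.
\phi_{22} = 0.1080

The PACF at lag k is phi_{kk}, the last component of the solution
to the Yule-Walker system G_k phi = r_k where
  (G_k)_{ij} = rho(|i - j|), (r_k)_i = rho(i), i,j = 1..k.
Equivalently, Durbin-Levinson gives phi_{kk} iteratively:
  phi_{11} = rho(1)
  phi_{kk} = [rho(k) - sum_{j=1..k-1} phi_{k-1,j} rho(k-j)]
            / [1 - sum_{j=1..k-1} phi_{k-1,j} rho(j)],
  phi_{k,j} = phi_{k-1,j} - phi_{kk} phi_{k-1,k-j},  j = 1..k-1.
Step k = 1:
  phi_11 = rho(1) = -0.148.
Step k = 2:
  phi_22 = [rho(2) - phi_11 rho(1)] / [1 - phi_11 rho(1)] = [0.1275 - (-0.148)(-0.148)] / [1 - (-0.148)(-0.148)]
         = 0.105596 / 0.978096 = 0.108.
Therefore phi_{22} = 0.1080.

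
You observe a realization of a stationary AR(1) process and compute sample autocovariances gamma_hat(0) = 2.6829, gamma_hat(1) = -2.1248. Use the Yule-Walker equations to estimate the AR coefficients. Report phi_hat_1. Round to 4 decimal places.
\hat\phi_{1} = -0.7920

The Yule-Walker equations for an AR(p) process read, in matrix form,
  Gamma_p phi = r_p,   with   (Gamma_p)_{ij} = gamma(|i - j|),
                       (r_p)_i = gamma(i),   i,j = 1..p.
Substitute the sample gammas (Toeplitz matrix and right-hand side of size 1):
  Gamma_p = [[2.6829]]
  r_p     = [-2.1248]
With p = 1 this is the single equation gamma(0) phi_1 = gamma(1):
  phi_hat_1 = gamma(1) / gamma(0) = -2.1248 / 2.6829 = -0.7920.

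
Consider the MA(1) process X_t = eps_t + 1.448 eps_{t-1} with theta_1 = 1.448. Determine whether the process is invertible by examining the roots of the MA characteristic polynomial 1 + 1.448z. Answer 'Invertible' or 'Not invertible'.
\text{Not invertible}

The MA(q) characteristic polynomial is P(z) = 1 + 1.448z.
Invertibility requires all roots to lie outside the unit circle, i.e. |z| > 1 for every root.
This is linear in z: 1 + (1.448) z = 0  =>  z = -1/(1.448) = -0.690608,  |z| = 0.690608.
Moduli of all roots: 0.6906.
All moduli strictly greater than 1? No.
Verdict: Not invertible.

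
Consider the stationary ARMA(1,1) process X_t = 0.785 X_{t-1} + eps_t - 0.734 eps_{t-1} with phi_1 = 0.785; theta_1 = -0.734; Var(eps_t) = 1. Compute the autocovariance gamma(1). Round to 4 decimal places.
\gamma(1) = 0.0563

Multiply the model equation by X_{t-k} and take expectations. With theta_0 = psi_0 = 1 and psi_j the MA(infinity) weights, this gives
  gamma(k) - sum_i phi_i gamma(k-i) = c_k,
  c_k = sigma^2 * sum_{j=k..q} theta_j psi_{j-k}   (c_k = 0 for k > q),
using gamma(-m) = gamma(m).
psi-weights needed (psi_j = theta_j + sum_i phi_i psi_{j-i}):
  psi_1 = theta_1 + phi_1 = -0.734 + (0.785) = 0.051
Right-hand sides:
  c_0 = sigma^2 (1 + theta_1 psi_1) = 1 * (1 + (-0.734)(0.051)) = 1 * 0.962566 = 0.962566
  c_1 = sigma^2 theta_1 = 1 * (-0.734) = -0.734
  c_2 = 0
Equations for k = 0 and k = 1 (AR order 1):
  gamma(0) = phi_1 gamma(1) + c_0
  gamma(1) = phi_1 gamma(0) + c_1
Substituting the second into the first: gamma(0) (1 - phi_1^2) = c_0 + phi_1 c_1, so
  gamma(0) = (c_0 + phi_1 c_1) / (1 - phi_1^2) = (0.962566 + (0.785)(-0.734)) / (1 - (0.785)^2) = 0.386376 / 0.383775 = 1.006777.
  gamma(1) = phi_1 gamma(0) + c_1 = (0.785)(1.006777) + (-0.734) = 0.05632.
Therefore gamma(1) = 0.0563 (to 4 decimal places).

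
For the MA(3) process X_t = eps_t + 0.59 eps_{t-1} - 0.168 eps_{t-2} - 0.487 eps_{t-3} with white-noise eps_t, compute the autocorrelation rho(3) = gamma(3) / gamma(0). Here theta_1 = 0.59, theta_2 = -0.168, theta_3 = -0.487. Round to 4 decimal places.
\rho(3) = -0.3018

For an MA(q) process with theta_0 = 1, the autocovariance is
  gamma(k) = sigma^2 * sum_{i=0..q-k} theta_i * theta_{i+k},
and rho(k) = gamma(k) / gamma(0). Sigma^2 cancels.
  numerator   = (1)*(-0.487) = -0.487.
  denominator = (1)^2 + (0.59)^2 + (-0.168)^2 + (-0.487)^2 = 1.613493.
  rho(3) = -0.487 / 1.613493 = -0.3018.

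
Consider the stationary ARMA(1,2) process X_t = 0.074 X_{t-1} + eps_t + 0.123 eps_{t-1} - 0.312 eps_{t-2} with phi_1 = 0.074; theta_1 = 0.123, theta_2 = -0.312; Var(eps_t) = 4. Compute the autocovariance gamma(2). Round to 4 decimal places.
\gamma(2) = -1.2051

Multiply the model equation by X_{t-k} and take expectations. With theta_0 = psi_0 = 1 and psi_j the MA(infinity) weights, this gives
  gamma(k) - sum_i phi_i gamma(k-i) = c_k,
  c_k = sigma^2 * sum_{j=k..q} theta_j psi_{j-k}   (c_k = 0 for k > q),
using gamma(-m) = gamma(m).
psi-weights needed (psi_j = theta_j + sum_i phi_i psi_{j-i}):
  psi_1 = theta_1 + phi_1 = 0.123 + (0.074) = 0.197
  psi_2 = theta_2 + phi_1 psi_1 = -0.312 + (0.074)(0.197) = -0.297422
Right-hand sides:
  c_0 = sigma^2 (1 + theta_1 psi_1 + theta_2 psi_2) = 4 * (1 + (0.123)(0.197) + (-0.312)(-0.297422)) = 4 * 1.117027 = 4.468107
  c_1 = sigma^2 (theta_1 + theta_2 psi_1) = 4 * (0.123 + (-0.312)(0.197)) = 0.246144
  c_2 = sigma^2 theta_2 = 4 * (-0.312) = -1.248
Equations for k = 0 and k = 1 (AR order 1):
  gamma(0) = phi_1 gamma(1) + c_0
  gamma(1) = phi_1 gamma(0) + c_1
Substituting the second into the first: gamma(0) (1 - phi_1^2) = c_0 + phi_1 c_1, so
  gamma(0) = (c_0 + phi_1 c_1) / (1 - phi_1^2) = (4.468107 + (0.074)(0.246144)) / (1 - (0.074)^2) = 4.486321 / 0.994524 = 4.511024.
  gamma(1) = phi_1 gamma(0) + c_1 = (0.074)(4.511024) + (0.246144) = 0.57996.
For k = 2: gamma(2) = phi_1 gamma(1) + c_2
  = (0.074)(0.57996) + (-1.248) = -1.205083.
Therefore gamma(2) = -1.2051 (to 4 decimal places).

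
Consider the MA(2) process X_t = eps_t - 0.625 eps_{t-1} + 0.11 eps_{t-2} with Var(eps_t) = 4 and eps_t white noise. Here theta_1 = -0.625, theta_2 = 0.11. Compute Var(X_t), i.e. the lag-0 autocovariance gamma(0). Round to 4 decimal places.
\gamma(0) = 5.6109

For an MA(q) process X_t = eps_t + sum_i theta_i eps_{t-i} with
Var(eps_t) = sigma^2, the variance is
  gamma(0) = sigma^2 * (1 + sum_i theta_i^2).
  sum_i theta_i^2 = (-0.625)^2 + (0.11)^2 = 0.390625 + 0.0121 = 0.402725.
  gamma(0) = 4 * (1 + 0.402725) = 4 * 1.402725 = 5.6109.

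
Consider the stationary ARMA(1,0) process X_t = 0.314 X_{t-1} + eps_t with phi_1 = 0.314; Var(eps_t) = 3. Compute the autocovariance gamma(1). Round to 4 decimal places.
\gamma(1) = 1.0450

Multiply the model equation by X_{t-k} and take expectations. With theta_0 = psi_0 = 1 and psi_j the MA(infinity) weights, this gives
  gamma(k) - sum_i phi_i gamma(k-i) = c_k,
  c_k = sigma^2 * sum_{j=k..q} theta_j psi_{j-k}   (c_k = 0 for k > q),
using gamma(-m) = gamma(m).
Pure AR (q = 0): c_0 = sigma^2 = 3, c_k = 0 for k >= 1.
Equations for k = 0 and k = 1 (AR order 1):
  gamma(0) = phi_1 gamma(1) + c_0
  gamma(1) = phi_1 gamma(0) + c_1
Substituting the second into the first: gamma(0) (1 - phi_1^2) = c_0 + phi_1 c_1, so
  gamma(0) = c_0 / (1 - phi_1^2) = 3 / (1 - (0.314)^2) = 3 / 0.901404 = 3.328141.
  gamma(1) = phi_1 gamma(0) = (0.314)(3.328141) = 1.045036.
Therefore gamma(1) = 1.0450 (to 4 decimal places).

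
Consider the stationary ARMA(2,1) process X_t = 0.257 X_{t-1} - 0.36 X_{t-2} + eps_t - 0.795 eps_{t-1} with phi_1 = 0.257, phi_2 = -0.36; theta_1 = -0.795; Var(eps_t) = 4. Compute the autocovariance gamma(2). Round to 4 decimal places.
\gamma(2) = -2.5773

Multiply the model equation by X_{t-k} and take expectations. With theta_0 = psi_0 = 1 and psi_j the MA(infinity) weights, this gives
  gamma(k) - sum_i phi_i gamma(k-i) = c_k,
  c_k = sigma^2 * sum_{j=k..q} theta_j psi_{j-k}   (c_k = 0 for k > q),
using gamma(-m) = gamma(m).
psi-weights needed (psi_j = theta_j + sum_i phi_i psi_{j-i}):
  psi_1 = theta_1 + phi_1 = -0.795 + (0.257) = -0.538
Right-hand sides:
  c_0 = sigma^2 (1 + theta_1 psi_1) = 4 * (1 + (-0.795)(-0.538)) = 4 * 1.42771 = 5.71084
  c_1 = sigma^2 theta_1 = 4 * (-0.795) = -3.18
  c_2 = 0
Equations for k = 0, 1, 2 (AR order 2, c_2 = 0):
  (E0) gamma(0) = phi_1 gamma(1) + phi_2 gamma(2) + c_0
  (E1) gamma(1) = phi_1 gamma(0) + phi_2 gamma(1) + c_1
  (E2) gamma(2) = phi_1 gamma(1) + phi_2 gamma(0)
From (E1): gamma(1) = A gamma(0) + B with
  A = phi_1 / (1 - phi_2) = 0.257 / 1.36 = 0.188971,   B = c_1 / (1 - phi_2) = -3.18 / 1.36 = -2.338235.
Insert (E2) into (E0): gamma(0) (1 - phi_2^2) = phi_1 (1 + phi_2) gamma(1) + c_0.
  phi_1 (1 + phi_2) = (0.257)(0.64) = 0.16448,   1 - phi_2^2 = 0.8704.
Replace gamma(1) by A gamma(0) + B and collect gamma(0):
  gamma(0) [0.8704 - (0.16448)(0.188971)] = (0.16448)(-2.338235) + 5.71084
  gamma(0) * 0.839318 = 5.326247
  gamma(0) = 5.326247 / 0.839318 = 6.345922.
  gamma(1) = A gamma(0) + B = (0.188971)(6.345922) + (-2.338235) = -1.139043.
  gamma(2) = phi_1 gamma(1) + phi_2 gamma(0) = (0.257)(-1.139043) + (-0.36)(6.345922) = -2.577266.
Therefore gamma(2) = -2.5773 (to 4 decimal places).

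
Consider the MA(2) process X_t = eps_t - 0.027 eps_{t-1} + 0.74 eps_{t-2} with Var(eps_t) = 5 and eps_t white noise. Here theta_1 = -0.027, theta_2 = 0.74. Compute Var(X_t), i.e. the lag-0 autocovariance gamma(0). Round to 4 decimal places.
\gamma(0) = 7.7416

For an MA(q) process X_t = eps_t + sum_i theta_i eps_{t-i} with
Var(eps_t) = sigma^2, the variance is
  gamma(0) = sigma^2 * (1 + sum_i theta_i^2).
  sum_i theta_i^2 = (-0.027)^2 + (0.74)^2 = 0.000729 + 0.5476 = 0.548329.
  gamma(0) = 5 * (1 + 0.548329) = 5 * 1.548329 = 7.741645, which rounds to 7.7416.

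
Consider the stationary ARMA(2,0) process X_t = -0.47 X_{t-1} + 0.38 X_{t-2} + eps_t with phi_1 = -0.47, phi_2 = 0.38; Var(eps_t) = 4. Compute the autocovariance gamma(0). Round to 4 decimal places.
\gamma(0) = 10.9914

Multiply the model equation by X_{t-k} and take expectations. With theta_0 = psi_0 = 1 and psi_j the MA(infinity) weights, this gives
  gamma(k) - sum_i phi_i gamma(k-i) = c_k,
  c_k = sigma^2 * sum_{j=k..q} theta_j psi_{j-k}   (c_k = 0 for k > q),
using gamma(-m) = gamma(m).
Pure AR (q = 0): c_0 = sigma^2 = 4, c_k = 0 for k >= 1.
Equations for k = 0, 1, 2 (AR order 2, c_2 = 0):
  (E0) gamma(0) = phi_1 gamma(1) + phi_2 gamma(2) + c_0
  (E1) gamma(1) = phi_1 gamma(0) + phi_2 gamma(1) + c_1
  (E2) gamma(2) = phi_1 gamma(1) + phi_2 gamma(0)
From (E1): gamma(1) = A gamma(0) + B with
  A = phi_1 / (1 - phi_2) = -0.47 / 0.62 = -0.758065,   B = c_1 / (1 - phi_2) = 0 / 0.62 = 0.
Insert (E2) into (E0): gamma(0) (1 - phi_2^2) = phi_1 (1 + phi_2) gamma(1) + c_0.
  phi_1 (1 + phi_2) = (-0.47)(1.38) = -0.6486,   1 - phi_2^2 = 0.8556.
Replace gamma(1) by A gamma(0) + B and collect gamma(0):
  gamma(0) [0.8556 - (-0.6486)(-0.758065)] = c_0 = 4
  gamma(0) * 0.363919 = 4
  gamma(0) = 4 / 0.363919 = 10.991446.
Therefore gamma(0) = 10.9914 (to 4 decimal places).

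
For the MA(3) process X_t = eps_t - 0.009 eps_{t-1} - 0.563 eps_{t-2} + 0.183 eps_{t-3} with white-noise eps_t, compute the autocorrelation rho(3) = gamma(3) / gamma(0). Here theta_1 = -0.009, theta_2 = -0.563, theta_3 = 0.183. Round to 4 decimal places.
\rho(3) = 0.1355

For an MA(q) process with theta_0 = 1, the autocovariance is
  gamma(k) = sigma^2 * sum_{i=0..q-k} theta_i * theta_{i+k},
and rho(k) = gamma(k) / gamma(0). Sigma^2 cancels.
  numerator   = (1)*(0.183) = 0.183.
  denominator = (1)^2 + (-0.009)^2 + (-0.563)^2 + (0.183)^2 = 1.350539.
  rho(3) = 0.183 / 1.350539 = 0.1355.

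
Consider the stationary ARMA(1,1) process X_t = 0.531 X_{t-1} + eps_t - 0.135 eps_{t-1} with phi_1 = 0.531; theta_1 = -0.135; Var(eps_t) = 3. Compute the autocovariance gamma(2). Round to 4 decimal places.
\gamma(2) = 0.8156

Multiply the model equation by X_{t-k} and take expectations. With theta_0 = psi_0 = 1 and psi_j the MA(infinity) weights, this gives
  gamma(k) - sum_i phi_i gamma(k-i) = c_k,
  c_k = sigma^2 * sum_{j=k..q} theta_j psi_{j-k}   (c_k = 0 for k > q),
using gamma(-m) = gamma(m).
psi-weights needed (psi_j = theta_j + sum_i phi_i psi_{j-i}):
  psi_1 = theta_1 + phi_1 = -0.135 + (0.531) = 0.396
Right-hand sides:
  c_0 = sigma^2 (1 + theta_1 psi_1) = 3 * (1 + (-0.135)(0.396)) = 3 * 0.94654 = 2.83962
  c_1 = sigma^2 theta_1 = 3 * (-0.135) = -0.405
  c_2 = 0
Equations for k = 0 and k = 1 (AR order 1):
  gamma(0) = phi_1 gamma(1) + c_0
  gamma(1) = phi_1 gamma(0) + c_1
Substituting the second into the first: gamma(0) (1 - phi_1^2) = c_0 + phi_1 c_1, so
  gamma(0) = (c_0 + phi_1 c_1) / (1 - phi_1^2) = (2.83962 + (0.531)(-0.405)) / (1 - (0.531)^2) = 2.624565 / 0.718039 = 3.655184.
  gamma(1) = phi_1 gamma(0) + c_1 = (0.531)(3.655184) + (-0.405) = 1.535903.
For k = 2 (> q): gamma(2) = phi_1 gamma(1) = (0.531)(1.535903) = 0.815564.
Therefore gamma(2) = 0.8156 (to 4 decimal places).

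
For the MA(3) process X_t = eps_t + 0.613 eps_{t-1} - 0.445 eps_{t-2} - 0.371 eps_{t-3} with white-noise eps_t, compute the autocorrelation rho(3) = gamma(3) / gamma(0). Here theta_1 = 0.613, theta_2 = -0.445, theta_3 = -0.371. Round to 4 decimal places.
\rho(3) = -0.2168

For an MA(q) process with theta_0 = 1, the autocovariance is
  gamma(k) = sigma^2 * sum_{i=0..q-k} theta_i * theta_{i+k},
and rho(k) = gamma(k) / gamma(0). Sigma^2 cancels.
  numerator   = (1)*(-0.371) = -0.371.
  denominator = (1)^2 + (0.613)^2 + (-0.445)^2 + (-0.371)^2 = 1.711435.
  rho(3) = -0.371 / 1.711435 = -0.2168.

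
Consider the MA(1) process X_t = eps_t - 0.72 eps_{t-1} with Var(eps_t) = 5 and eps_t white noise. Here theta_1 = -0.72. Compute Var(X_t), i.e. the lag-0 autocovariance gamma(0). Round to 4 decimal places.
\gamma(0) = 7.5920

For an MA(q) process X_t = eps_t + sum_i theta_i eps_{t-i} with
Var(eps_t) = sigma^2, the variance is
  gamma(0) = sigma^2 * (1 + sum_i theta_i^2).
  sum_i theta_i^2 = (-0.72)^2 = 0.5184.
  gamma(0) = 5 * (1 + 0.5184) = 5 * 1.5184 = 7.592, which rounds to 7.5920.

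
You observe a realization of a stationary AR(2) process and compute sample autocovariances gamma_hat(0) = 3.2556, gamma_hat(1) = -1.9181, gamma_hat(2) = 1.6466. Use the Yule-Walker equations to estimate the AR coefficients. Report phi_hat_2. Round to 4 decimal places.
\hat\phi_{2} = 0.2430

The Yule-Walker equations for an AR(p) process read, in matrix form,
  Gamma_p phi = r_p,   with   (Gamma_p)_{ij} = gamma(|i - j|),
                       (r_p)_i = gamma(i),   i,j = 1..p.
Substitute the sample gammas (Toeplitz matrix and right-hand side of size 2):
  Gamma_p = [[3.2556, -1.9181], [-1.9181, 3.2556]]
  r_p     = [-1.9181, 1.6466]
Written out:
  3.2556 phi_1 - 1.9181 phi_2 = -1.9181
  -1.9181 phi_1 + 3.2556 phi_2 = 1.6466
Solve by Cramer's rule:
  det = gamma(0)^2 - gamma(1)^2 = (3.2556)^2 - (-1.9181)^2 = 10.59893136 - 3.67910761 = 6.91982375
  phi_hat_1 = [gamma(1) gamma(0) - gamma(1) gamma(2)] / det = [(-1.9181)(3.2556) - (-1.9181)(1.6466)] / 6.91982375 = -3.0862229 / 6.91982375 = -0.446
  phi_hat_2 = [gamma(0) gamma(2) - gamma(1)^2] / det = [(3.2556)(1.6466) - (-1.9181)^2] / 6.91982375 = 1.68156335 / 6.91982375 = 0.243
So phi_hat = [-0.4460, 0.2430].
Therefore phi_hat_2 = 0.2430.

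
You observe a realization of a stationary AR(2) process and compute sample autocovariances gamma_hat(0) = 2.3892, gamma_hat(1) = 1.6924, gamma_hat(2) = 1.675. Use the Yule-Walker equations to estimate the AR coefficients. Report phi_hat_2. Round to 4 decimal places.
\hat\phi_{2} = 0.4000

The Yule-Walker equations for an AR(p) process read, in matrix form,
  Gamma_p phi = r_p,   with   (Gamma_p)_{ij} = gamma(|i - j|),
                       (r_p)_i = gamma(i),   i,j = 1..p.
Substitute the sample gammas (Toeplitz matrix and right-hand side of size 2):
  Gamma_p = [[2.3892, 1.6924], [1.6924, 2.3892]]
  r_p     = [1.6924, 1.675]
Written out:
  2.3892 phi_1 + 1.6924 phi_2 = 1.6924
  1.6924 phi_1 + 2.3892 phi_2 = 1.675
Solve by Cramer's rule:
  det = gamma(0)^2 - gamma(1)^2 = (2.3892)^2 - (1.6924)^2 = 5.70827664 - 2.86421776 = 2.84405888
  phi_hat_1 = [gamma(1) gamma(0) - gamma(1) gamma(2)] / det = [(1.6924)(2.3892) - (1.6924)(1.675)] / 2.84405888 = 1.20871208 / 2.84405888 = 0.425
  phi_hat_2 = [gamma(0) gamma(2) - gamma(1)^2] / det = [(2.3892)(1.675) - (1.6924)^2] / 2.84405888 = 1.13769224 / 2.84405888 = 0.4
So phi_hat = [0.4250, 0.4000].
Therefore phi_hat_2 = 0.4000.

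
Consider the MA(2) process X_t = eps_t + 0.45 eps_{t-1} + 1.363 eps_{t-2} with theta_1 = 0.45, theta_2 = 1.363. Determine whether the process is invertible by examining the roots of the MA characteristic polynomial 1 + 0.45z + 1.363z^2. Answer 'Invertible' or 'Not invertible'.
\text{Not invertible}

The MA(q) characteristic polynomial is P(z) = 1 + 0.45z + 1.363z^2.
Invertibility requires all roots to lie outside the unit circle, i.e. |z| > 1 for every root.
Set 1 + (0.45) z + (1.363) z^2 = 0, i.e. a z^2 + b z + c = 0 with a = 1.363, b = 0.45, c = 1.
Discriminant D = b^2 - 4ac = (0.45)^2 - 4*(1.363)*1 = 0.2025 - (5.452) = -5.2495.
D < 0, so the roots are the complex-conjugate pair z = (-b +/- i sqrt(-D)) / (2a) = -0.1651 +/- 0.8405i.
For a conjugate pair |z|^2 = z * conj(z) = (product of roots) = c/a = 1/(1.363) = 0.733676, so |z| = sqrt(0.733676) = 0.8565 for both roots.
Moduli of all roots: 0.8565, 0.8565.
All moduli strictly greater than 1? No.
Verdict: Not invertible.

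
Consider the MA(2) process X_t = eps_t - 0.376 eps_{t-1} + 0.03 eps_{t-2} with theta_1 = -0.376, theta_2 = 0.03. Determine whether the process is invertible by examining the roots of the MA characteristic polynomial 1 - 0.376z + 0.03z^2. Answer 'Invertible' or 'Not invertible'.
\text{Invertible}

The MA(q) characteristic polynomial is P(z) = 1 - 0.376z + 0.03z^2.
Invertibility requires all roots to lie outside the unit circle, i.e. |z| > 1 for every root.
Set 1 + (-0.376) z + (0.03) z^2 = 0, i.e. a z^2 + b z + c = 0 with a = 0.03, b = -0.376, c = 1.
Discriminant D = b^2 - 4ac = (-0.376)^2 - 4*(0.03)*1 = 0.141376 - (0.12) = 0.021376.
D >= 0, so the roots are real: z = (-b +/- sqrt(D)) / (2a) = (0.376 +/- 0.146205) / (0.06).
  z_1 = (0.376 + 0.146205) / (0.06) = 8.7034,   |z_1| = 8.7034.
  z_2 = (0.376 - 0.146205) / (0.06) = 3.8299,   |z_2| = 3.8299.
Moduli of all roots: 8.7034, 3.8299.
All moduli strictly greater than 1? Yes.
Verdict: Invertible.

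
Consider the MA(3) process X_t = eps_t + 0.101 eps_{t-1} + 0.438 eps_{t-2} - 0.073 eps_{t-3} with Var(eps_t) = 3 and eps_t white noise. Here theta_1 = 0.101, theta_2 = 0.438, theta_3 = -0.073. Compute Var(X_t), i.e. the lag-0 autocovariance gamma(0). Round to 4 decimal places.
\gamma(0) = 3.6221

For an MA(q) process X_t = eps_t + sum_i theta_i eps_{t-i} with
Var(eps_t) = sigma^2, the variance is
  gamma(0) = sigma^2 * (1 + sum_i theta_i^2).
  sum_i theta_i^2 = (0.101)^2 + (0.438)^2 + (-0.073)^2 = 0.010201 + 0.191844 + 0.005329 = 0.207374.
  gamma(0) = 3 * (1 + 0.207374) = 3 * 1.207374 = 3.622122, which rounds to 3.6221.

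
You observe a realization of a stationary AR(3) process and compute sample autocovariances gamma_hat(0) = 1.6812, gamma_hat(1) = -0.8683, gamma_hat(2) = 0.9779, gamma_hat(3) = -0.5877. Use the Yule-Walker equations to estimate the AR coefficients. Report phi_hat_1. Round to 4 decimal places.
\hat\phi_{1} = -0.3260

The Yule-Walker equations for an AR(p) process read, in matrix form,
  Gamma_p phi = r_p,   with   (Gamma_p)_{ij} = gamma(|i - j|),
                       (r_p)_i = gamma(i),   i,j = 1..p.
Substitute the sample gammas (Toeplitz matrix and right-hand side of size 3):
  Gamma_p = [[1.6812, -0.8683, 0.9779], [-0.8683, 1.6812, -0.8683], [0.9779, -0.8683, 1.6812]]
  r_p     = [-0.8683, 0.9779, -0.5877]
Written out (R1..R3):
  (R1) 1.6812 phi_1 - 0.8683 phi_2 + 0.9779 phi_3 = -0.8683
  (R2) -0.8683 phi_1 + 1.6812 phi_2 - 0.8683 phi_3 = 0.9779
  (R3) 0.9779 phi_1 - 0.8683 phi_2 + 1.6812 phi_3 = -0.5877
Gaussian elimination:
  R2 <- R2 - (-0.8683/1.6812) R1 = R2 - (-0.516476) R1:  1.232744 phi_2 - 0.363238 phi_3 = 0.529444
  R3 <- R3 - (0.9779/1.6812) R1 = R3 - (0.581668) R1:  -0.363238 phi_2 + 1.112387 phi_3 = -0.082638
  R3 <- R3 - (-0.363238/1.232744) R2 = R3 - (-0.294658) R2:  1.005356 phi_3 = 0.073367
Back-substitution:
  phi_hat_3 = 0.073367 / 1.005356 = 0.072976
  phi_hat_2 = (0.529444 - (-0.363238)(0.072976)) / 1.232744 = 0.450987
  phi_hat_1 = (-0.8683 - (-0.8683)(0.450987) - (0.9779)(0.072976)) / 1.6812 = -0.326
So phi_hat = [-0.3260, 0.4510, 0.0730].
Therefore phi_hat_1 = -0.3260.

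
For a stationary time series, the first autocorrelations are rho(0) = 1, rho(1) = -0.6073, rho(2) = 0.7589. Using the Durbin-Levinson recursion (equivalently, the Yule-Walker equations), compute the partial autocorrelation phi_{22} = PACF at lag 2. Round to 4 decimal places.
\phi_{22} = 0.6180

The PACF at lag k is phi_{kk}, the last component of the solution
to the Yule-Walker system G_k phi = r_k where
  (G_k)_{ij} = rho(|i - j|), (r_k)_i = rho(i), i,j = 1..k.
Equivalently, Durbin-Levinson gives phi_{kk} iteratively:
  phi_{11} = rho(1)
  phi_{kk} = [rho(k) - sum_{j=1..k-1} phi_{k-1,j} rho(k-j)]
            / [1 - sum_{j=1..k-1} phi_{k-1,j} rho(j)],
  phi_{k,j} = phi_{k-1,j} - phi_{kk} phi_{k-1,k-j},  j = 1..k-1.
Step k = 1:
  phi_11 = rho(1) = -0.6073.
Step k = 2:
  phi_22 = [rho(2) - phi_11 rho(1)] / [1 - phi_11 rho(1)] = [0.7589 - (-0.6073)(-0.6073)] / [1 - (-0.6073)(-0.6073)]
         = 0.39008671 / 0.63118671 = 0.618.
Therefore phi_{22} = 0.6180.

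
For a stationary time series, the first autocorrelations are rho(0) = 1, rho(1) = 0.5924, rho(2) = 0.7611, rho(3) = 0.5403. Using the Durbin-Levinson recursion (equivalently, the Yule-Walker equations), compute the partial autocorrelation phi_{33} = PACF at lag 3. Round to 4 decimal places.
\phi_{33} = 0.0000

The PACF at lag k is phi_{kk}, the last component of the solution
to the Yule-Walker system G_k phi = r_k where
  (G_k)_{ij} = rho(|i - j|), (r_k)_i = rho(i), i,j = 1..k.
Equivalently, Durbin-Levinson gives phi_{kk} iteratively:
  phi_{11} = rho(1)
  phi_{kk} = [rho(k) - sum_{j=1..k-1} phi_{k-1,j} rho(k-j)]
            / [1 - sum_{j=1..k-1} phi_{k-1,j} rho(j)],
  phi_{k,j} = phi_{k-1,j} - phi_{kk} phi_{k-1,k-j},  j = 1..k-1.
Step k = 1:
  phi_11 = rho(1) = 0.5924.
Step k = 2:
  phi_22 = [rho(2) - phi_11 rho(1)] / [1 - phi_11 rho(1)] = [0.7611 - (0.5924)(0.5924)] / [1 - (0.5924)(0.5924)]
         = 0.41016224 / 0.64906224 = 0.631931.
  Update: phi_21 = phi_11 - phi_22 phi_11 = 0.5924 - (0.631931)(0.5924) = 0.218044.
Step k = 3:
  phi_33 = [rho(3) - phi_21 rho(2) - phi_22 rho(1)] / [1 - phi_21 rho(1) - phi_22 rho(2)]
    numerator   = 0.5403 - (0.218044)(0.7611) - (0.631931)(0.5924) = -0.0000092
    denominator = 1 - (0.218044)(0.5924) - (0.631931)(0.7611) = 0.3898682
  phi_33 = -0.0000092 / 0.3898682 = 0.
Therefore phi_{33} = 0.0000.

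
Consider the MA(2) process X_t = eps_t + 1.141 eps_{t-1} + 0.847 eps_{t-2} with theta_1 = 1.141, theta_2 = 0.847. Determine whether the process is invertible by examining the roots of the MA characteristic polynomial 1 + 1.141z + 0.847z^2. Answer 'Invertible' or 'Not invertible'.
\text{Invertible}

The MA(q) characteristic polynomial is P(z) = 1 + 1.141z + 0.847z^2.
Invertibility requires all roots to lie outside the unit circle, i.e. |z| > 1 for every root.
Set 1 + (1.141) z + (0.847) z^2 = 0, i.e. a z^2 + b z + c = 0 with a = 0.847, b = 1.141, c = 1.
Discriminant D = b^2 - 4ac = (1.141)^2 - 4*(0.847)*1 = 1.301881 - (3.388) = -2.086119.
D < 0, so the roots are the complex-conjugate pair z = (-b +/- i sqrt(-D)) / (2a) = -0.6736 +/- 0.8526i.
For a conjugate pair |z|^2 = z * conj(z) = (product of roots) = c/a = 1/(0.847) = 1.180638, so |z| = sqrt(1.180638) = 1.0866 for both roots.
Moduli of all roots: 1.0866, 1.0866.
All moduli strictly greater than 1? Yes.
Verdict: Invertible.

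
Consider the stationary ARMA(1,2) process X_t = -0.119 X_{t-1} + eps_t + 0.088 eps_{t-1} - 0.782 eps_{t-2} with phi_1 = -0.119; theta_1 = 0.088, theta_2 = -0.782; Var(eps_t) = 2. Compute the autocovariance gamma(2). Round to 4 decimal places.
\gamma(2) = -1.5450

Multiply the model equation by X_{t-k} and take expectations. With theta_0 = psi_0 = 1 and psi_j the MA(infinity) weights, this gives
  gamma(k) - sum_i phi_i gamma(k-i) = c_k,
  c_k = sigma^2 * sum_{j=k..q} theta_j psi_{j-k}   (c_k = 0 for k > q),
using gamma(-m) = gamma(m).
psi-weights needed (psi_j = theta_j + sum_i phi_i psi_{j-i}):
  psi_1 = theta_1 + phi_1 = 0.088 + (-0.119) = -0.031
  psi_2 = theta_2 + phi_1 psi_1 = -0.782 + (-0.119)(-0.031) = -0.778311
Right-hand sides:
  c_0 = sigma^2 (1 + theta_1 psi_1 + theta_2 psi_2) = 2 * (1 + (0.088)(-0.031) + (-0.782)(-0.778311)) = 2 * 1.605911 = 3.211822
  c_1 = sigma^2 (theta_1 + theta_2 psi_1) = 2 * (0.088 + (-0.782)(-0.031)) = 0.224484
  c_2 = sigma^2 theta_2 = 2 * (-0.782) = -1.564
Equations for k = 0 and k = 1 (AR order 1):
  gamma(0) = phi_1 gamma(1) + c_0
  gamma(1) = phi_1 gamma(0) + c_1
Substituting the second into the first: gamma(0) (1 - phi_1^2) = c_0 + phi_1 c_1, so
  gamma(0) = (c_0 + phi_1 c_1) / (1 - phi_1^2) = (3.211822 + (-0.119)(0.224484)) / (1 - (-0.119)^2) = 3.185109 / 0.985839 = 3.230861.
  gamma(1) = phi_1 gamma(0) + c_1 = (-0.119)(3.230861) + (0.224484) = -0.159988.
For k = 2: gamma(2) = phi_1 gamma(1) + c_2
  = (-0.119)(-0.159988) + (-1.564) = -1.544961.
Therefore gamma(2) = -1.5450 (to 4 decimal places).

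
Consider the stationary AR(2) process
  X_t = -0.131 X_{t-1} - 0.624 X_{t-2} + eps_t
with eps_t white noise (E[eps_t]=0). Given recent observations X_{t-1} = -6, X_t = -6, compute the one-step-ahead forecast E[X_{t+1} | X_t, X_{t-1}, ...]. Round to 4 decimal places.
E[X_{t+1} \mid \mathcal F_t] = 4.5300

For an AR(p) model X_t = c + sum_i phi_i X_{t-i} + eps_t, the
one-step-ahead conditional mean is
  E[X_{t+1} | X_t, ...] = c + sum_i phi_i X_{t+1-i}.
Substitute known values:
  E[X_{t+1} | ...] = (-0.131) * (-6) + (-0.624) * (-6)
                   = 4.5300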